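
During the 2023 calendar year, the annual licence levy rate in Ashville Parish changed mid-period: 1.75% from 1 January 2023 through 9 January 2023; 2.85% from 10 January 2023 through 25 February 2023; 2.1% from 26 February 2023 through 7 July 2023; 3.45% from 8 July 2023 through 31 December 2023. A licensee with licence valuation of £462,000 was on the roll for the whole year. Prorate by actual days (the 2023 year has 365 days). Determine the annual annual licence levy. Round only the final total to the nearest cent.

£13,132.82

1 January – 9 January 2023: 9 days at 1.75% → £462,000 × 1.75% × 9/365 = £199.3562
10 January – 25 February 2023: 47 days at 2.85% → £462,000 × 2.85% × 47/365 = £1,695.4767
26 February – 7 July 2023: 132 days at 2.1% → £462,000 × 2.1% × 132/365 = £3,508.6685
8 July – 31 December 2023: 177 days at 3.45% → £462,000 × 3.45% × 177/365 = £7,729.3233
Total = £13,132.8247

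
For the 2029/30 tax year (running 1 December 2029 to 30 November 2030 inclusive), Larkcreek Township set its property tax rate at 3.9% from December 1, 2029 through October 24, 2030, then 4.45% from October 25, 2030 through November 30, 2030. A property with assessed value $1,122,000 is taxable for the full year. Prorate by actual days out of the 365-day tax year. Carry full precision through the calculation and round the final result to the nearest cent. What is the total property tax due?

December 1, 2029 – October 24, 2030: 328 days at 3.9% → $1,122,000 × 3.9% × 328/365 = $39,322.2575
October 25 – November 30, 2030: 37 days at 4.45% → $1,122,000 × 4.45% × 37/365 = $5,061.2959
Total = $44,383.5534

$44,383.55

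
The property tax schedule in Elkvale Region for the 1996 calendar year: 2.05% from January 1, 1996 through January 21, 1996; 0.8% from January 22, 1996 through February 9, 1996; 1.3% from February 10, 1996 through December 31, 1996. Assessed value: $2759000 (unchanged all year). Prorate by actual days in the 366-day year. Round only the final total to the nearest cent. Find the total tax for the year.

January 1 – January 21, 1996: 21 days at 2.05% → $2759000 × 2.05% × 21/366 = $3245.2172
January 22 – February 9, 1996: 19 days at 0.8% → $2759000 × 0.8% × 19/366 = $1145.8142
February 10 – December 31, 1996: 326 days at 1.3% → $2759000 × 1.3% × 326/366 = $31947.1093
Total = $36338.1407

$36338.14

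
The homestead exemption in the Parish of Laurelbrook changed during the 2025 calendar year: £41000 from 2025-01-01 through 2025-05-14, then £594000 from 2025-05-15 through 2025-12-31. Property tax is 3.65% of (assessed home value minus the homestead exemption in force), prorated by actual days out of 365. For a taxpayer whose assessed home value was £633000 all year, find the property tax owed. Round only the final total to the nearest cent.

2025-01-01 to 2025-05-14: 134 days, exemption £41000 → (£633000 − £41000) × 3.65% × 134/365 = £7932.8000
2025-05-15 to 2025-12-31: 231 days, exemption £594000 → (£633000 − £594000) × 3.65% × 231/365 = £900.9000
Total = £8833.7000

£8833.70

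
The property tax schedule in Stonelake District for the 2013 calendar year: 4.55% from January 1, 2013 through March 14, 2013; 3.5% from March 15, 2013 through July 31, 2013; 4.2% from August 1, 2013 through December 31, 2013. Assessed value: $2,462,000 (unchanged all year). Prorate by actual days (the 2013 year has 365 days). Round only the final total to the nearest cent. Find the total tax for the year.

$98,564.32

January 1 – March 14, 2013: 73 days at 4.55% → $2,462,000 × 4.55% × 73/365 = $22,404.2000
March 15 – July 31, 2013: 139 days at 3.5% → $2,462,000 × 3.5% × 139/365 = $32,815.4247
August 1 – December 31, 2013: 153 days at 4.2% → $2,462,000 × 4.2% × 153/365 = $43,344.6904
Total = $98,564.3151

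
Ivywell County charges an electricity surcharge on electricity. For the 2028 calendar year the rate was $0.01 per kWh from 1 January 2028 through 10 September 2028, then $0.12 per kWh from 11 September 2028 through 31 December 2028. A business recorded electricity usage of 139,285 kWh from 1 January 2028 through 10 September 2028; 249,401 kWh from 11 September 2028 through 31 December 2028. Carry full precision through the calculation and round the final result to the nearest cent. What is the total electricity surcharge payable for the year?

$31,320.97

1 January – 10 September 2028: 139,285 kWh at $0.01/kWh → $1,392.85
11 September – 31 December 2028: 249,401 kWh at $0.12/kWh → $29,928.12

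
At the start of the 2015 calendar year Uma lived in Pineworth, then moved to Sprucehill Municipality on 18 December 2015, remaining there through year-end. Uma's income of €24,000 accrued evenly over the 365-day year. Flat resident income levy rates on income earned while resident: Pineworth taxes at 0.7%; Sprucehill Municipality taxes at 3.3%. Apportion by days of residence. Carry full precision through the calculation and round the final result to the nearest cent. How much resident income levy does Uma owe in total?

Pineworth, 1 January – 17 December 2015: 351 days → €24,000 × 0.7% × 351/365 = €161.5562
Sprucehill Municipality, 18 December – 31 December 2015: 14 days → €24,000 × 3.3% × 14/365 = €30.3781
Total = €191.9342

€191.93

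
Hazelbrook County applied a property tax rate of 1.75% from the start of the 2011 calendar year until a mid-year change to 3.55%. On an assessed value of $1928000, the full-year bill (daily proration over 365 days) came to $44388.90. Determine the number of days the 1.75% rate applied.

Let d = days at the first rate; then 365 − d days at the second rate.
$1928000 × [1.75%·d + 3.55%·(365−d)] / 365 = $44388.90
Solving gives d = 253, so the new rate took effect on 11 September 2011.

253 days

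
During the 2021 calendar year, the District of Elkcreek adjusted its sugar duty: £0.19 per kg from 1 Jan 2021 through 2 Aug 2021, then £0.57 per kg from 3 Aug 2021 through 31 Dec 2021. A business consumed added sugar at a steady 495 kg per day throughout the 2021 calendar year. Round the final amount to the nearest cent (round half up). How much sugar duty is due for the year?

£62,731.35

1 Jan – 2 Aug 2021: 214 days × 495 kg/day = 105,930 kg at £0.19/kg → £20,126.70
3 Aug – 31 Dec 2021: 151 days × 495 kg/day = 74,745 kg at £0.57/kg → £42,604.65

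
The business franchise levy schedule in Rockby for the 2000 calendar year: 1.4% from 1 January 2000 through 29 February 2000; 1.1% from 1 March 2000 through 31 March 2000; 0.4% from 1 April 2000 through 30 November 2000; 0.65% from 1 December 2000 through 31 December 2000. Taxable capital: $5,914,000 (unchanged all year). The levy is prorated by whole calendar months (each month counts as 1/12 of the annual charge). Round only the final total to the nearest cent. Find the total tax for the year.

1 January – 29 February 2000: 2 months at 1.4% → $5,914,000 × 1.4% × 2/12 = $13,799.3333
1 March – 31 March 2000: 1 month at 1.1% → $5,914,000 × 1.1% × 1/12 = $5,421.1667
1 April – 30 November 2000: 8 months at 0.4% → $5,914,000 × 0.4% × 8/12 = $15,770.6667
1 December – 31 December 2000: 1 month at 0.65% → $5,914,000 × 0.65% × 1/12 = $3,203.4167
Total = $38,194.5833

$38,194.58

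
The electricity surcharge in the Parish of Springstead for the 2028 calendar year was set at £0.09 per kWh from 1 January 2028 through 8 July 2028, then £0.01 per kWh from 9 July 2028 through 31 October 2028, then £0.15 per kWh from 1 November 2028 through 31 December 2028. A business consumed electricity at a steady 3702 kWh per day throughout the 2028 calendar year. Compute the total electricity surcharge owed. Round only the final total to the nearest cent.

£101,434.80

1 January – 8 July 2028: 190 days × 3702 kWh/day = 703,380 kWh at £0.09/kWh → £63,304.20
9 July – 31 October 2028: 115 days × 3702 kWh/day = 425,730 kWh at £0.01/kWh → £4,257.30
1 November – 31 December 2028: 61 days × 3702 kWh/day = 225,822 kWh at £0.15/kWh → £33,873.30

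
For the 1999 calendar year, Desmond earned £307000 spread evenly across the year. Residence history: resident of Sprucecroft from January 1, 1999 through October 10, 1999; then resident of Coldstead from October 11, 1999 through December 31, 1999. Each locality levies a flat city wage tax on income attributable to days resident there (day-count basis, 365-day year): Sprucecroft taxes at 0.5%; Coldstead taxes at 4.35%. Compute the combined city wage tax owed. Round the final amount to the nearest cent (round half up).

Sprucecroft, January 1 – October 10, 1999: 283 days → £307000 × 0.5% × 283/365 = £1190.1507
Coldstead, October 11 – December 31, 1999: 82 days → £307000 × 4.35% × 82/365 = £3000.1890
Total = £4190.3397

£4190.34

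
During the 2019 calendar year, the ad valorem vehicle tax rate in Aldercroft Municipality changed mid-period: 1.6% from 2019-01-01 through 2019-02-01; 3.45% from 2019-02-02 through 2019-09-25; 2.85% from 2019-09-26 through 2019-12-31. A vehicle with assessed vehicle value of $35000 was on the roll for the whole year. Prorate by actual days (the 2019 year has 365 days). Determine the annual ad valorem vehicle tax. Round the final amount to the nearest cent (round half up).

$1094.92

2019-01-01 to 2019-02-01: 32 days at 1.6% → $35000 × 1.6% × 32/365 = $49.0959
2019-02-02 to 2019-09-25: 236 days at 3.45% → $35000 × 3.45% × 236/365 = $780.7397
2019-09-26 to 2019-12-31: 97 days at 2.85% → $35000 × 2.85% × 97/365 = $265.0890
Total = $1094.9247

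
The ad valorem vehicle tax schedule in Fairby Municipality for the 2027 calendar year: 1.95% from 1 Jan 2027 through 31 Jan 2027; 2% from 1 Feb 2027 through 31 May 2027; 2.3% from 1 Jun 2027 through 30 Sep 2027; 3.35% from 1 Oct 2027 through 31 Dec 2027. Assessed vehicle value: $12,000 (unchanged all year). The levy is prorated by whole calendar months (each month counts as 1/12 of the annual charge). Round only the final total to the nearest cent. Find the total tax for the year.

$292.00

1 Jan – 31 Jan 2027: 1 month at 1.95% → $12,000 × 1.95% × 1/12 = $19.5000
1 Feb – 31 May 2027: 4 months at 2% → $12,000 × 2% × 4/12 = $80.0000
1 Jun – 30 Sep 2027: 4 months at 2.3% → $12,000 × 2.3% × 4/12 = $92.0000
1 Oct – 31 Dec 2027: 3 months at 3.35% → $12,000 × 3.35% × 3/12 = $100.5000
Total = $292.0000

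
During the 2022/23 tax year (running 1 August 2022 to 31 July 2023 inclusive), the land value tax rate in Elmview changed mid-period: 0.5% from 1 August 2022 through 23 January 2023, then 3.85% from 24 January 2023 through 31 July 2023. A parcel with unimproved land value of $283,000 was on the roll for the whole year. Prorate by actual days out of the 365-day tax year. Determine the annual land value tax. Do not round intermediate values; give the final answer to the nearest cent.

$6,324.08

1 August 2022 – 23 January 2023: 176 days at 0.5% → $283,000 × 0.5% × 176/365 = $682.3014
24 January – 31 July 2023: 189 days at 3.85% → $283,000 × 3.85% × 189/365 = $5,641.7795
Total = $6,324.0808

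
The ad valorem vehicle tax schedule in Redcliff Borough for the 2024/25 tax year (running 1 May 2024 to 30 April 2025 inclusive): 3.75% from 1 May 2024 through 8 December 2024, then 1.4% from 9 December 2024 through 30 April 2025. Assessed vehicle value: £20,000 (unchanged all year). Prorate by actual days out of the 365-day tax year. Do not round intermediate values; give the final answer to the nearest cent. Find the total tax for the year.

£565.86

1 May – 8 December 2024: 222 days at 3.75% → £20,000 × 3.75% × 222/365 = £456.1644
9 December 2024 – 30 April 2025: 143 days at 1.4% → £20,000 × 1.4% × 143/365 = £109.6986
Total = £565.8630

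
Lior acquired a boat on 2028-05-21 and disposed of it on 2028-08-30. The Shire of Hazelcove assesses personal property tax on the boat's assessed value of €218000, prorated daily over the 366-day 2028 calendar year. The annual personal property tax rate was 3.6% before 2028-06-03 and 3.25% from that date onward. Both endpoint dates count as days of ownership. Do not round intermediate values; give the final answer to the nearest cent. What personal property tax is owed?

€2001.61

2028-05-21 to 2028-06-02: 13 days at 3.6% → €218000 × 3.6% × 13/366 = €278.7541
2028-06-03 to 2028-08-30: 89 days at 3.25% → €218000 × 3.25% × 89/366 = €1722.8552
Total = €2001.6093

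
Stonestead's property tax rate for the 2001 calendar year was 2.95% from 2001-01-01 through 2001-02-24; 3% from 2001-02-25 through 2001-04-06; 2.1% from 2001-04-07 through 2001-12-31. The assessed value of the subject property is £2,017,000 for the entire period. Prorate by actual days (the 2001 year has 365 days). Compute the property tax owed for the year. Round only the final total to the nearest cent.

£46,979.52

2001-01-01 to 2001-02-24: 55 days at 2.95% → £2,017,000 × 2.95% × 55/365 = £8,965.9795
2001-02-25 to 2001-04-06: 41 days at 3% → £2,017,000 × 3% × 41/365 = £6,797.0137
2001-04-07 to 2001-12-31: 269 days at 2.1% → £2,017,000 × 2.1% × 269/365 = £31,216.5288
Total = £46,979.5219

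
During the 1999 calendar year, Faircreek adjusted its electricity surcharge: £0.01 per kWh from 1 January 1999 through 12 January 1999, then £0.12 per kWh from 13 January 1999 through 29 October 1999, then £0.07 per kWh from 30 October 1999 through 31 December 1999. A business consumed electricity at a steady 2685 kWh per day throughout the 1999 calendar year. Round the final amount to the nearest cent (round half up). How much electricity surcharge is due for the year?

£105,601.05

1 January – 12 January 1999: 12 days × 2685 kWh/day = 32,220 kWh at £0.01/kWh → £322.20
13 January – 29 October 1999: 290 days × 2685 kWh/day = 778,650 kWh at £0.12/kWh → £93,438.00
30 October – 31 December 1999: 63 days × 2685 kWh/day = 169,155 kWh at £0.07/kWh → £11,840.85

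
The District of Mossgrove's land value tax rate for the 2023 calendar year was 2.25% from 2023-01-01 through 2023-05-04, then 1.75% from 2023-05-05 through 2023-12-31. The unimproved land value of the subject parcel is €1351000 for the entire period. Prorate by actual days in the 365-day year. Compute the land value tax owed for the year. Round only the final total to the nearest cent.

€25937.35

2023-01-01 to 2023-05-04: 124 days at 2.25% → €1351000 × 2.25% × 124/365 = €10326.8219
2023-05-05 to 2023-12-31: 241 days at 1.75% → €1351000 × 1.75% × 241/365 = €15610.5274
Total = €25937.3493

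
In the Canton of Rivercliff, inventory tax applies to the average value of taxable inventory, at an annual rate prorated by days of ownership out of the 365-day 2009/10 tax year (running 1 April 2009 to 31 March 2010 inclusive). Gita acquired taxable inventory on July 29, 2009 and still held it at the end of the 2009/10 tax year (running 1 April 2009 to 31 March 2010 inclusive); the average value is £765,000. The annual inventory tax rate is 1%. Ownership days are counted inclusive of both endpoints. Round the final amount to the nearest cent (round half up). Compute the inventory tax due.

Days held (July 29, 2009 – March 31, 2010): 246 out of 365
Tax = £765,000 × 1% × 246/365 = £5,155.8904

£5,155.89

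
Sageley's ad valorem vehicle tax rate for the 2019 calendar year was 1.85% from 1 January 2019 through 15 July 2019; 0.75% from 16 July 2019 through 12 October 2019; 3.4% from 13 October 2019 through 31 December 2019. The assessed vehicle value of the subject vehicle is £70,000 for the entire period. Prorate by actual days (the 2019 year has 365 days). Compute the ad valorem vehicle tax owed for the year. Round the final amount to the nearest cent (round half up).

£1,345.05

1 January – 15 July 2019: 196 days at 1.85% → £70,000 × 1.85% × 196/365 = £695.3973
16 July – 12 October 2019: 89 days at 0.75% → £70,000 × 0.75% × 89/365 = £128.0137
13 October – 31 December 2019: 80 days at 3.4% → £70,000 × 3.4% × 80/365 = £521.6438
Total = £1,345.0548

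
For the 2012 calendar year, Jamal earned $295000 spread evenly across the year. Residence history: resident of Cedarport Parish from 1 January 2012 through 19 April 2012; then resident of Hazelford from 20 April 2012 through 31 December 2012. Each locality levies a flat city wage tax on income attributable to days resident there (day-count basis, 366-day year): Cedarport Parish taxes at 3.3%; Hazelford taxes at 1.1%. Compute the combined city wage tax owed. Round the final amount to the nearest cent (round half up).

$5195.55

Cedarport Parish, 1 January – 19 April 2012: 110 days → $295000 × 3.3% × 110/366 = $2925.8197
Hazelford, 20 April – 31 December 2012: 256 days → $295000 × 1.1% × 256/366 = $2269.7268
Total = $5195.5464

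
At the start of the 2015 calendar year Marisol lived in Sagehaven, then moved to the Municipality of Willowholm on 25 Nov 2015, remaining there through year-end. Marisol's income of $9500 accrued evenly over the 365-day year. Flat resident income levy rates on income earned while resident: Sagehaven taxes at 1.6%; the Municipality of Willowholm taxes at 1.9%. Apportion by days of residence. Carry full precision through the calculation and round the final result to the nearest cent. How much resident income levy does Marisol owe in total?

$154.89

Sagehaven, 1 Jan – 24 Nov 2015: 328 days → $9500 × 1.6% × 328/365 = $136.5918
The Municipality of Willowholm, 25 Nov – 31 Dec 2015: 37 days → $9500 × 1.9% × 37/365 = $18.2973
Total = $154.8890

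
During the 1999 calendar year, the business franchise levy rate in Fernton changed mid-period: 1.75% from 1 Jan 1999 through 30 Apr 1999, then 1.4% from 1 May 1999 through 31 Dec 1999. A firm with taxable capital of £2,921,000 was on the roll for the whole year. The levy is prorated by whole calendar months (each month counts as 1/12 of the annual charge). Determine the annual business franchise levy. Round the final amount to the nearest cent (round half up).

1 Jan – 30 Apr 1999: 4 months at 1.75% → £2,921,000 × 1.75% × 4/12 = £17,039.1667
1 May – 31 Dec 1999: 8 months at 1.4% → £2,921,000 × 1.4% × 8/12 = £27,262.6667
Total = £44,301.8333

£44,301.83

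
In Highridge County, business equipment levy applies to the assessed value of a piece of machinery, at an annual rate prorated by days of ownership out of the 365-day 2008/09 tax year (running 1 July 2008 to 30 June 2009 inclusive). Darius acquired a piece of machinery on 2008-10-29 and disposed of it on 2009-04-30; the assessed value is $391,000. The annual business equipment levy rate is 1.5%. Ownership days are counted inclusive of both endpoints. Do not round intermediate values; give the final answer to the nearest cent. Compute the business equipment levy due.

Days held (2008-10-29 to 2009-04-30): 184 out of 365
Tax = $391,000 × 1.5% × 184/365 = $2,956.6027

$2,956.60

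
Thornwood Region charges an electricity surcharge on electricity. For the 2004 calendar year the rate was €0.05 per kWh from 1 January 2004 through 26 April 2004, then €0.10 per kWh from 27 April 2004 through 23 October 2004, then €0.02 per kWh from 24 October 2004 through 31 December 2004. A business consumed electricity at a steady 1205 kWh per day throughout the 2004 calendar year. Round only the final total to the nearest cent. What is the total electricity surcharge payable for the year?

1 January – 26 April 2004: 117 days × 1205 kWh/day = 140,985 kWh at €0.05/kWh → €7,049.25
27 April – 23 October 2004: 180 days × 1205 kWh/day = 216,900 kWh at €0.10/kWh → €21,690.00
24 October – 31 December 2004: 69 days × 1205 kWh/day = 83,145 kWh at €0.02/kWh → €1,662.90

€30,402.15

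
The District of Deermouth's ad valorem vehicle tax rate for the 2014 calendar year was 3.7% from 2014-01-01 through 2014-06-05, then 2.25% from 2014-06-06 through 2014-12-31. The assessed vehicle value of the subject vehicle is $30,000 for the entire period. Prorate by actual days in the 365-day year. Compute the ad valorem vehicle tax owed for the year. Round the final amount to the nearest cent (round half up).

2014-01-01 to 2014-06-05: 156 days at 3.7% → $30,000 × 3.7% × 156/365 = $474.4110
2014-06-06 to 2014-12-31: 209 days at 2.25% → $30,000 × 2.25% × 209/365 = $386.5068
Total = $860.9178

$860.92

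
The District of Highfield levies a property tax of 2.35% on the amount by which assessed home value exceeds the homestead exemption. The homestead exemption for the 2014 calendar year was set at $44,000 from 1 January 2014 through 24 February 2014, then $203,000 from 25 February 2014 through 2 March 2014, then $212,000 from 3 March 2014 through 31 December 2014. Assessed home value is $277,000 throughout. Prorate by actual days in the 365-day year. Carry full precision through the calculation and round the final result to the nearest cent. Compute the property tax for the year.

1 January – 24 February 2014: 55 days, exemption $44,000 → ($277,000 − $44,000) × 2.35% × 55/365 = $825.0753
25 February – 2 March 2014: 6 days, exemption $203,000 → ($277,000 − $203,000) × 2.35% × 6/365 = $28.5863
3 March – 31 December 2014: 304 days, exemption $212,000 → ($277,000 − $212,000) × 2.35% × 304/365 = $1,272.2192
Total = $2,125.8808

$2,125.88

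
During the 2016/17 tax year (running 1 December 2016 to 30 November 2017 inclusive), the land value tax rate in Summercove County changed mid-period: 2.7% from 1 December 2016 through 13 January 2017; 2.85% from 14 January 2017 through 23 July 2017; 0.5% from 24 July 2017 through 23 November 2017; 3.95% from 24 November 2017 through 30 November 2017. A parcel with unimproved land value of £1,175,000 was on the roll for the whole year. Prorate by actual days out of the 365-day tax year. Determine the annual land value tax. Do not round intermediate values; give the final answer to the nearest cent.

1 December 2016 – 13 January 2017: 44 days at 2.7% → £1,175,000 × 2.7% × 44/365 = £3,824.3836
14 January – 23 July 2017: 191 days at 2.85% → £1,175,000 × 2.85% × 191/365 = £17,523.5959
24 July – 23 November 2017: 123 days at 0.5% → £1,175,000 × 0.5% × 123/365 = £1,979.7945
24 November – 30 November 2017: 7 days at 3.95% → £1,175,000 × 3.95% × 7/365 = £890.1027
Total = £24,217.8767

£24,217.88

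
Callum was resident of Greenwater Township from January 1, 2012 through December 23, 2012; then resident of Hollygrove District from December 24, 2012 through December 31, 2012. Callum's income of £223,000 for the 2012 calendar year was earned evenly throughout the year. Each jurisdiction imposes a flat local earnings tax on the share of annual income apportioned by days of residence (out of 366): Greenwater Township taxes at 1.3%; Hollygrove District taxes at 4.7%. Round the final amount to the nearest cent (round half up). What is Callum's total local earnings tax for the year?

Greenwater Township, January 1 – December 23, 2012: 358 days → £223,000 × 1.3% × 358/366 = £2,835.6339
Hollygrove District, December 24 – December 31, 2012: 8 days → £223,000 × 4.7% × 8/366 = £229.0929
Total = £3,064.7268

£3,064.73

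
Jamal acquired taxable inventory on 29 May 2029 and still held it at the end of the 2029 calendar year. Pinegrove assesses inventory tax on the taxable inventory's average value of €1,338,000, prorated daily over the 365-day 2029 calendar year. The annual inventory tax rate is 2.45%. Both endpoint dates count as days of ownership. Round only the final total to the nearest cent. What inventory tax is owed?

€19,488.98

Days held (29 May – 31 Dec 2029): 217 out of 365
Tax = €1,338,000 × 2.45% × 217/365 = €19,488.9781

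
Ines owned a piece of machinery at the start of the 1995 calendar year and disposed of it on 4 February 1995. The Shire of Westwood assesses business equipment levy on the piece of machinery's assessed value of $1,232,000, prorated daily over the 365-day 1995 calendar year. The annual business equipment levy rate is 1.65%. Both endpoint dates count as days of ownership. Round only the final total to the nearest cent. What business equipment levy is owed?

Days held (1 January – 4 February 1995): 35 out of 365
Tax = $1,232,000 × 1.65% × 35/365 = $1,949.2603

$1,949.26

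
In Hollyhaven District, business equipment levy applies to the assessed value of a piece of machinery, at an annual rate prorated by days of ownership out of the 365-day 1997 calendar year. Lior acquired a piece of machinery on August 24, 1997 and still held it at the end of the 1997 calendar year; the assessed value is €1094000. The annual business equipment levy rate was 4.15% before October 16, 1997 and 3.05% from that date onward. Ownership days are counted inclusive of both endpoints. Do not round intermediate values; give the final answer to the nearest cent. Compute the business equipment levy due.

August 24 – October 15, 1997: 53 days at 4.15% → €1094000 × 4.15% × 53/365 = €6592.4740
October 16 – December 31, 1997: 77 days at 3.05% → €1094000 × 3.05% × 77/365 = €7039.0658
Total = €13631.5397

€13631.54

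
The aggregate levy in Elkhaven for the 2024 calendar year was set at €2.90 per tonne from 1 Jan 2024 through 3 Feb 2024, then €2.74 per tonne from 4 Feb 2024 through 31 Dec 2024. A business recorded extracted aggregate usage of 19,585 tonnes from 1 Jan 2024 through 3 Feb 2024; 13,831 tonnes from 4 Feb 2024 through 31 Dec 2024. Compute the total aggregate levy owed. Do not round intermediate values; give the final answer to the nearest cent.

€94,693.44

1 Jan – 3 Feb 2024: 19,585 tonnes at €2.90/tonne → €56,796.50
4 Feb – 31 Dec 2024: 13,831 tonnes at €2.74/tonne → €37,896.94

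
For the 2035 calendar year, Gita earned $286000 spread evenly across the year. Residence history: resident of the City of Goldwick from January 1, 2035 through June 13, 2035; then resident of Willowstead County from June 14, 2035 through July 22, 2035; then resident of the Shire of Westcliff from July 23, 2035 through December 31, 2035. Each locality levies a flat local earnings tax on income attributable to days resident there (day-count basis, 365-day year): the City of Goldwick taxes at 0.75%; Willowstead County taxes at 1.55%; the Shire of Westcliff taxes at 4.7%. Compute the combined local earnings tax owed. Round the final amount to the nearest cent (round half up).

The City of Goldwick, January 1 – June 13, 2035: 164 days → $286000 × 0.75% × 164/365 = $963.7808
Willowstead County, June 14 – July 22, 2035: 39 days → $286000 × 1.55% × 39/365 = $473.6630
The Shire of Westcliff, July 23 – December 31, 2035: 162 days → $286000 × 4.7% × 162/365 = $5966.0384
Total = $7403.4822

$7403.48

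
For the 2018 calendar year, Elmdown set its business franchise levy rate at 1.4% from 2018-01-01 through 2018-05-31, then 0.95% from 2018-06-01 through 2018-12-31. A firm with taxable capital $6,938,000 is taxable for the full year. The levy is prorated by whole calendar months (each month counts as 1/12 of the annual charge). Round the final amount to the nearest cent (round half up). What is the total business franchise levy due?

$78,919.75

2018-01-01 to 2018-05-31: 5 months at 1.4% → $6,938,000 × 1.4% × 5/12 = $40,471.6667
2018-06-01 to 2018-12-31: 7 months at 0.95% → $6,938,000 × 0.95% × 7/12 = $38,448.0833
Total = $78,919.7500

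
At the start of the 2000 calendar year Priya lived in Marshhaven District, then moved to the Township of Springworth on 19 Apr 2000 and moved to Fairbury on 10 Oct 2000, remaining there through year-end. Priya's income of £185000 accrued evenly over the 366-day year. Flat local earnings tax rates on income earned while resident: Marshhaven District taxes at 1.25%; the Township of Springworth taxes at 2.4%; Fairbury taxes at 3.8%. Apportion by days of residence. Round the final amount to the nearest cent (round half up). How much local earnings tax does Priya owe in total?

Marshhaven District, 1 Jan – 18 Apr 2000: 109 days → £185000 × 1.25% × 109/366 = £688.6954
The Township of Springworth, 19 Apr – 9 Oct 2000: 174 days → £185000 × 2.4% × 174/366 = £2110.8197
Fairbury, 10 Oct – 31 Dec 2000: 83 days → £185000 × 3.8% × 83/366 = £1594.2350
Total = £4393.7500

£4393.75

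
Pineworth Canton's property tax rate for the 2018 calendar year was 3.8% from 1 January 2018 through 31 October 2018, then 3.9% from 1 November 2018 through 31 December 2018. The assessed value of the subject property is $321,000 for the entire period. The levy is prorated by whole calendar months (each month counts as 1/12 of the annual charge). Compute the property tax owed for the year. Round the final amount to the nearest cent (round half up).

$12,251.50

1 January – 31 October 2018: 10 months at 3.8% → $321,000 × 3.8% × 10/12 = $10,165.0000
1 November – 31 December 2018: 2 months at 3.9% → $321,000 × 3.9% × 2/12 = $2,086.5000
Total = $12,251.5000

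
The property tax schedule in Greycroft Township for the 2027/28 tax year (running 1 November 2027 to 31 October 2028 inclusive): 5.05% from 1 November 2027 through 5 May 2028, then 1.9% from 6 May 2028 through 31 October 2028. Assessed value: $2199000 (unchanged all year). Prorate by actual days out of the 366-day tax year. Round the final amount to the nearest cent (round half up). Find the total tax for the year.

$77172.28

1 November 2027 – 5 May 2028: 187 days at 5.05% → $2199000 × 5.05% × 187/366 = $56738.4057
6 May – 31 October 2028: 179 days at 1.9% → $2199000 × 1.9% × 179/366 = $20433.8770
Total = $77172.2828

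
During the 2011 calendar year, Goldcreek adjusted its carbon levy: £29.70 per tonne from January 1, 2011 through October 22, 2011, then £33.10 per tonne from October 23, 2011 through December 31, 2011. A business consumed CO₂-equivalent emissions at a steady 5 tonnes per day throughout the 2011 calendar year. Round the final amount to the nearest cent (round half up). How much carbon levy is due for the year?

January 1 – October 22, 2011: 295 days × 5 tonnes/day = 1,475 tonnes at £29.70/tonne → £43,807.50
October 23 – December 31, 2011: 70 days × 5 tonnes/day = 350 tonnes at £33.10/tonne → £11,585.00

£55,392.50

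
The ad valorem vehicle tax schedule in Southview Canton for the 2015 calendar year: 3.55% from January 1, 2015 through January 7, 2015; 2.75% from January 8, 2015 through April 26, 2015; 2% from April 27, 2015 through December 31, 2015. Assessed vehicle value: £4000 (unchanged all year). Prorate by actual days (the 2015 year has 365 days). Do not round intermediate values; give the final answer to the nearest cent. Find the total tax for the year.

£90.15

January 1 – January 7, 2015: 7 days at 3.55% → £4000 × 3.55% × 7/365 = £2.7233
January 8 – April 26, 2015: 109 days at 2.75% → £4000 × 2.75% × 109/365 = £32.8493
April 27 – December 31, 2015: 249 days at 2% → £4000 × 2% × 249/365 = £54.5753
Total = £90.1479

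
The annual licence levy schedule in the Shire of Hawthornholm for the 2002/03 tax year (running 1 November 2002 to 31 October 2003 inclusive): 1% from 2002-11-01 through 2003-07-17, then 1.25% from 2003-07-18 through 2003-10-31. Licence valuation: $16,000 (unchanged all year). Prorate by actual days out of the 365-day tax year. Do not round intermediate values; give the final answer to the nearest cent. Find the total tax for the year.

2002-11-01 to 2003-07-17: 259 days at 1% → $16,000 × 1% × 259/365 = $113.5342
2003-07-18 to 2003-10-31: 106 days at 1.25% → $16,000 × 1.25% × 106/365 = $58.0822
Total = $171.6164

$171.62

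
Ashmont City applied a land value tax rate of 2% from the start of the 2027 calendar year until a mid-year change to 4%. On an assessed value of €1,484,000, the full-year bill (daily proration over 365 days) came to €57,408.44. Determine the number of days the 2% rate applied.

24 days

Let d = days at the first rate; then 365 − d days at the second rate.
€1,484,000 × [2%·d + 4%·(365−d)] / 365 = €57,408.44
Solving gives d = 24, so the new rate took effect on January 25, 2027.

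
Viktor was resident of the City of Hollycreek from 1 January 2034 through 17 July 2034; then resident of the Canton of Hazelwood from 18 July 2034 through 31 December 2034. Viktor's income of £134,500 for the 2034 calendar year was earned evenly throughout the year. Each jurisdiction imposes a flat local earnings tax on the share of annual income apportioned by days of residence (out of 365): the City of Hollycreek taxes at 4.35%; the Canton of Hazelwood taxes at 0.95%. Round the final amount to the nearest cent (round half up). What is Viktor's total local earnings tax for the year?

The City of Hollycreek, 1 January – 17 July 2034: 198 days → £134,500 × 4.35% × 198/365 = £3,173.8315
The Canton of Hazelwood, 18 July – 31 December 2034: 167 days → £134,500 × 0.95% × 167/365 = £584.6144
Total = £3,758.4459

£3,758.45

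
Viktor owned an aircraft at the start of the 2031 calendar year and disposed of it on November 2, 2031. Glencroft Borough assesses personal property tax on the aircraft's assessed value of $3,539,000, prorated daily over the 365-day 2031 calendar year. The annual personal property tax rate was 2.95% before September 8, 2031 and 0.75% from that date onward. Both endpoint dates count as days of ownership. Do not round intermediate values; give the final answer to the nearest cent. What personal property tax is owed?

January 1 – September 7, 2031: 250 days at 2.95% → $3,539,000 × 2.95% × 250/365 = $71,507.1918
September 8 – November 2, 2031: 56 days at 0.75% → $3,539,000 × 0.75% × 56/365 = $4,072.2740
Total = $75,579.4658

$75,579.47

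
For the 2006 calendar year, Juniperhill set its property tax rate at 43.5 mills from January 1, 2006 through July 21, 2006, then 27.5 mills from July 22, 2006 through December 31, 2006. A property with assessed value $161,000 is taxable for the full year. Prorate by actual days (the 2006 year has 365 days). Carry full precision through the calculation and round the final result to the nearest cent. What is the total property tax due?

January 1 – July 21, 2006: 202 days at 43.5 mills → $161,000 × 4.35% × 202/365 = $3,875.9096
July 22 – December 31, 2006: 163 days at 27.5 mills → $161,000 × 2.75% × 163/365 = $1,977.2123
Total = $5,853.1219

$5,853.12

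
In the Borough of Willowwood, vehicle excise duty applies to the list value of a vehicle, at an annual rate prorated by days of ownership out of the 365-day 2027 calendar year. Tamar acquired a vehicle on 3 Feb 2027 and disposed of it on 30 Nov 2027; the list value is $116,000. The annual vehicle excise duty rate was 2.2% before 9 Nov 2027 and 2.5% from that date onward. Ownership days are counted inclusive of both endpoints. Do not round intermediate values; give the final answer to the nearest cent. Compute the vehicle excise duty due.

3 Feb – 8 Nov 2027: 279 days at 2.2% → $116,000 × 2.2% × 279/365 = $1,950.7068
9 Nov – 30 Nov 2027: 22 days at 2.5% → $116,000 × 2.5% × 22/365 = $174.7945
Total = $2,125.5014

$2,125.50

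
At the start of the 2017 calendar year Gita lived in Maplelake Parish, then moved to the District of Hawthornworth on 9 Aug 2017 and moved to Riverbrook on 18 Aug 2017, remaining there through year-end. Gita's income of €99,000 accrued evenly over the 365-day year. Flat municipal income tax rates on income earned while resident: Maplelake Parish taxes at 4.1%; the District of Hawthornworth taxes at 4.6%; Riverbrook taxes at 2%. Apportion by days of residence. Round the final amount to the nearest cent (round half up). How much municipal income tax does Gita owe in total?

€3,296.56

Maplelake Parish, 1 Jan – 8 Aug 2017: 220 days → €99,000 × 4.1% × 220/365 = €2,446.5205
The District of Hawthornworth, 9 Aug – 17 Aug 2017: 9 days → €99,000 × 4.6% × 9/365 = €112.2904
Riverbrook, 18 Aug – 31 Dec 2017: 136 days → €99,000 × 2% × 136/365 = €737.7534
Total = €3,296.5644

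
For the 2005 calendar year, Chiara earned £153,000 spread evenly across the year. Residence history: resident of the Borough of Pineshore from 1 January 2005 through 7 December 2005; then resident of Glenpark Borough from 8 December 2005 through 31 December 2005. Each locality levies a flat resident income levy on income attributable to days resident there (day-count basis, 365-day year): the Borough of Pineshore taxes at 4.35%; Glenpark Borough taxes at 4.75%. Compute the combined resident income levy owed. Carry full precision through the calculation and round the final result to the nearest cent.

The Borough of Pineshore, 1 January – 7 December 2005: 341 days → £153,000 × 4.35% × 341/365 = £6,217.8781
Glenpark Borough, 8 December – 31 December 2005: 24 days → £153,000 × 4.75% × 24/365 = £477.8630
Total = £6,695.7411

£6,695.74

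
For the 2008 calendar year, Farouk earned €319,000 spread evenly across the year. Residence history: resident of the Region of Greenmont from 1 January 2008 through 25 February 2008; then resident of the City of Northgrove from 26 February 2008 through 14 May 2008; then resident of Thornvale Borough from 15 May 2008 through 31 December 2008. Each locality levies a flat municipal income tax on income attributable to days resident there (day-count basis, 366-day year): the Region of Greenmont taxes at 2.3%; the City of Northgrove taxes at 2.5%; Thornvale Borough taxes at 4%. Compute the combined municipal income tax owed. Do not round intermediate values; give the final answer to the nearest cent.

The Region of Greenmont, 1 January – 25 February 2008: 56 days → €319,000 × 2.3% × 56/366 = €1,122.6011
The City of Northgrove, 26 February – 14 May 2008: 79 days → €319,000 × 2.5% × 79/366 = €1,721.3798
Thornvale Borough, 15 May – 31 December 2008: 231 days → €319,000 × 4% × 231/366 = €8,053.4426
Total = €10,897.4235

€10,897.42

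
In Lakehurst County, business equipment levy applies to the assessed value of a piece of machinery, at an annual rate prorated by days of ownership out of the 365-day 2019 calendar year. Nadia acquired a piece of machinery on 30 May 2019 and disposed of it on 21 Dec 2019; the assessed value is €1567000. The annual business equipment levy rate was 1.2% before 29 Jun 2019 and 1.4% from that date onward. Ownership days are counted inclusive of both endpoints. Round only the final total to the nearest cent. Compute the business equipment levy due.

30 May – 28 Jun 2019: 30 days at 1.2% → €1567000 × 1.2% × 30/365 = €1545.5342
29 Jun – 21 Dec 2019: 176 days at 1.4% → €1567000 × 1.4% × 176/365 = €10578.3233
Total = €12123.8575

€12123.86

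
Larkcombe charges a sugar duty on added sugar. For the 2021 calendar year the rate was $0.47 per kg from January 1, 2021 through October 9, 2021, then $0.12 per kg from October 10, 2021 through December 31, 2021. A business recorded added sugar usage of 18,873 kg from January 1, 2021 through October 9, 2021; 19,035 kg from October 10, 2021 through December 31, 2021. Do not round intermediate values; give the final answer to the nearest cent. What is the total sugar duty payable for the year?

January 1 – October 9, 2021: 18,873 kg at $0.47/kg → $8,870.31
October 10 – December 31, 2021: 19,035 kg at $0.12/kg → $2,284.20

$11,154.51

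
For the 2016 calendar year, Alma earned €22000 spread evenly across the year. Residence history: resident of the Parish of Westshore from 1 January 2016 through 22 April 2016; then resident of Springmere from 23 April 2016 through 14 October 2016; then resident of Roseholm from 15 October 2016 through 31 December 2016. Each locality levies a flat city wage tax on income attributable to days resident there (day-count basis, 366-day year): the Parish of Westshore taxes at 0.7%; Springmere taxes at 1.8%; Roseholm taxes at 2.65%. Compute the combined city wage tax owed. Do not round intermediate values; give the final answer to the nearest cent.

€361.14

The Parish of Westshore, 1 January – 22 April 2016: 113 days → €22000 × 0.7% × 113/366 = €47.5464
Springmere, 23 April – 14 October 2016: 175 days → €22000 × 1.8% × 175/366 = €189.3443
Roseholm, 15 October – 31 December 2016: 78 days → €22000 × 2.65% × 78/366 = €124.2459
Total = €361.1366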